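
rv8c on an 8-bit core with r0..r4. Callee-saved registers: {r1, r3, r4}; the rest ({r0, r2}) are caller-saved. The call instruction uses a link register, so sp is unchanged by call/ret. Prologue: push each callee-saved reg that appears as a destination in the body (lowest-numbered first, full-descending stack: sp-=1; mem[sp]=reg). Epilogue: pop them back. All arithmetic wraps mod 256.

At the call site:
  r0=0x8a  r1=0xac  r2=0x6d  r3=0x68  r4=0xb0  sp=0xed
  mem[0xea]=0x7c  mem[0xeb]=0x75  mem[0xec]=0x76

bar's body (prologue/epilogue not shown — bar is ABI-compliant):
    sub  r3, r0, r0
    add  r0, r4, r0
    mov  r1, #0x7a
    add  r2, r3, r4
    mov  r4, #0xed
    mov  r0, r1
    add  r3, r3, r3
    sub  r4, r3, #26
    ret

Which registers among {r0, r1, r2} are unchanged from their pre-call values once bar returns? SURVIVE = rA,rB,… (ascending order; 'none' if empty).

prologue: push r1 → mem[0xec]=0xac, sp=0xec
prologue: push r3 → mem[0xeb]=0x68, sp=0xeb
prologue: push r4 → mem[0xea]=0xb0, sp=0xea
body[0] sub  r3, r0, r0 → r3=0x00
body[1] add  r0, r4, r0 → r0=0x3a
body[2] mov  r1, #0x7a → r1=0x7a
body[3] add  r2, r3, r4 → r2=0xb0
body[4] mov  r4, #0xed → r4=0xed
body[5] mov  r0, r1 → r0=0x7a
body[6] add  r3, r3, r3 → r3=0x00
body[7] sub  r4, r3, #26 → r4=0xe6
epilogue: pop r4=0xb0, sp=0xeb
epilogue: pop r3=0x68, sp=0xec
epilogue: pop r1=0xac, sp=0xed
r0: caller-saved, written=True
r1: callee-saved, written=True
r2: caller-saved, written=True

SURVIVE = r1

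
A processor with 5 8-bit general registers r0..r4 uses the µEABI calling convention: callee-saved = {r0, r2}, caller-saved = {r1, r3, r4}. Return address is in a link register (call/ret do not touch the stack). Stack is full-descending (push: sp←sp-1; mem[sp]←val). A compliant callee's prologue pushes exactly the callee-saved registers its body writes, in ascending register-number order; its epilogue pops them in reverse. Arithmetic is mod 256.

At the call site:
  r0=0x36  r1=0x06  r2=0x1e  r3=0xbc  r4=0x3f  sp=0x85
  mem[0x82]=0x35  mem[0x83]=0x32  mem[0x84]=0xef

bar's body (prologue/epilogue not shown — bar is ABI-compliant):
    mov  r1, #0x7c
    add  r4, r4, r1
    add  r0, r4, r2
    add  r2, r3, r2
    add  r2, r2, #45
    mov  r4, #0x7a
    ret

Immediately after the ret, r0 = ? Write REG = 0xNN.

REG = 0x36

prologue: push r0 → mem[0x84]=0x36, sp=0x84
prologue: push r2 → mem[0x83]=0x1e, sp=0x83
body[0] mov  r1, #0x7c → r1=0x7c
body[1] add  r4, r4, r1 → r4=0xbb
body[2] add  r0, r4, r2 → r0=0xd9
body[3] add  r2, r3, r2 → r2=0xda
body[4] add  r2, r2, #45 → r2=0x07
body[5] mov  r4, #0x7a → r4=0x7a
epilogue: pop r2=0x1e, sp=0x84
epilogue: pop r0=0x36, sp=0x85
r0 is callee-saved → restored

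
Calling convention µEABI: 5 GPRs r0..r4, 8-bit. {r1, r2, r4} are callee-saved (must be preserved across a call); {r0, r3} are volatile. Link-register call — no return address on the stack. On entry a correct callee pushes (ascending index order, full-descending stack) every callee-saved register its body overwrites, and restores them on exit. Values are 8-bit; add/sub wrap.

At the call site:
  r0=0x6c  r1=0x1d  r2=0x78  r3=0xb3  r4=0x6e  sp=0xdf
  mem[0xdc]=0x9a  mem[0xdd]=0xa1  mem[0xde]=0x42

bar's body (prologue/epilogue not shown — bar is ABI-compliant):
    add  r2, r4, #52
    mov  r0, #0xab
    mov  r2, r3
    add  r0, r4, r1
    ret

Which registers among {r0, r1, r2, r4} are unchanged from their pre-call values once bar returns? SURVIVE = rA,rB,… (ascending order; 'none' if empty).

SURVIVE = r1,r2,r4

prologue: push r2 -> mem[0xde]=0x78, sp=0xde
body[0] add  r2, r4, #52 -> r2=0xa2
body[1] mov  r0, #0xab -> r0=0xab
body[2] mov  r2, r3 -> r2=0xb3
body[3] add  r0, r4, r1 -> r0=0x8b
epilogue: pop r2=0x78, sp=0xdf
r0: caller-saved, written=True
r1: callee-saved, written=False
r2: callee-saved, written=True
r4: callee-saved, written=False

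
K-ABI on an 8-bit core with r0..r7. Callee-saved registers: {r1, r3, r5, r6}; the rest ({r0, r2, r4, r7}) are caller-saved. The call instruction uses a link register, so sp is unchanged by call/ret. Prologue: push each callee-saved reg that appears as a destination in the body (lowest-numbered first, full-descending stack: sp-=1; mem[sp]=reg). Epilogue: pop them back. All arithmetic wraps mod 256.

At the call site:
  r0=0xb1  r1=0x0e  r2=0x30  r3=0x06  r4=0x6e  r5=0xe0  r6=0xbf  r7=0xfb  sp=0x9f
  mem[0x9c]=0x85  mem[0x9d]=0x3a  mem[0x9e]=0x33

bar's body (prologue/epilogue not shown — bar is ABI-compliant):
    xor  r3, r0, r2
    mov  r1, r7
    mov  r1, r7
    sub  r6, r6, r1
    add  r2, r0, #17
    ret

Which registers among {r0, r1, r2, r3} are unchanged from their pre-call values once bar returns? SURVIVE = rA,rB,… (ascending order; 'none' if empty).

prologue: push r1 -> mem[0x9e]=0x0e, sp=0x9e
prologue: push r3 -> mem[0x9d]=0x06, sp=0x9d
prologue: push r6 -> mem[0x9c]=0xbf, sp=0x9c
body[0] xor  r3, r0, r2 -> r3=0x81
body[1] mov  r1, r7 -> r1=0xfb
body[2] mov  r1, r7 -> r1=0xfb
body[3] sub  r6, r6, r1 -> r6=0xc4
body[4] add  r2, r0, #17 -> r2=0xc2
epilogue: pop r6=0xbf, sp=0x9d
epilogue: pop r3=0x06, sp=0x9e
epilogue: pop r1=0x0e, sp=0x9f
r0: caller-saved, written=False
r1: callee-saved, written=True
r2: caller-saved, written=True
r3: callee-saved, written=True

SURVIVE = r0,r1,r3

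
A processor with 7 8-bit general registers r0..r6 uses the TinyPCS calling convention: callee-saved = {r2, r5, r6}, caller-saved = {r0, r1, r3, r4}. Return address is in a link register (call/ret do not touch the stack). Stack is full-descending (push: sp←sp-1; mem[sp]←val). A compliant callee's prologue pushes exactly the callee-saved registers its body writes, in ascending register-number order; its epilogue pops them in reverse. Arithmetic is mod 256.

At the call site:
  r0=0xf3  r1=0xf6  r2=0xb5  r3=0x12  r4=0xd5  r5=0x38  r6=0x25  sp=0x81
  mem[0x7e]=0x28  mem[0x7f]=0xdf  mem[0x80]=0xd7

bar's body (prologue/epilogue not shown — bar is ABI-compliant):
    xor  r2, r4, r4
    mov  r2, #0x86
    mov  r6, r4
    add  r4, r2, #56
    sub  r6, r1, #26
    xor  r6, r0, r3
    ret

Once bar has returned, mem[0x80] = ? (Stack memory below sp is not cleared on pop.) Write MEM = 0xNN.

prologue: push r2 -> mem[0x80]=0xb5, sp=0x80
prologue: push r6 -> mem[0x7f]=0x25, sp=0x7f
body[0] xor  r2, r4, r4 -> r2=0x00
body[1] mov  r2, #0x86 -> r2=0x86
body[2] mov  r6, r4 -> r6=0xd5
body[3] add  r4, r2, #56 -> r4=0xbe
body[4] sub  r6, r1, #26 -> r6=0xdc
body[5] xor  r6, r0, r3 -> r6=0xe1
epilogue: pop r6=0x25, sp=0x80
epilogue: pop r2=0xb5, sp=0x81
prologue pushed ['r2', 'r6'] at ['0x80', '0x7f']

MEM = 0xb5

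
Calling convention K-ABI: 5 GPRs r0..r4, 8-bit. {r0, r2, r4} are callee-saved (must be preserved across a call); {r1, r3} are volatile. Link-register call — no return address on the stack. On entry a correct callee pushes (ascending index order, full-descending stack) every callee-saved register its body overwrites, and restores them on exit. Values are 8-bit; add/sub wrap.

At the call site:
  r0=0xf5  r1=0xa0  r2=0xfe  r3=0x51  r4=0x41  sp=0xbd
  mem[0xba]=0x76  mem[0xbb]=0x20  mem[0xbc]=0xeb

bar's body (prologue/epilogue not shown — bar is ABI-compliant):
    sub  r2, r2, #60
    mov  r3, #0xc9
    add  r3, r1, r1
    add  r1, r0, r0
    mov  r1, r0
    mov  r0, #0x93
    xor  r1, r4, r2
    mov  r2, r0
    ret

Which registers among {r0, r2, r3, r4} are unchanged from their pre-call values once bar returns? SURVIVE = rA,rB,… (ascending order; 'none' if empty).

prologue: push r0 → mem[0xbc]=0xf5, sp=0xbc
prologue: push r2 → mem[0xbb]=0xfe, sp=0xbb
body[0] sub  r2, r2, #60 → r2=0xc2
body[1] mov  r3, #0xc9 → r3=0xc9
body[2] add  r3, r1, r1 → r3=0x40
body[3] add  r1, r0, r0 → r1=0xea
body[4] mov  r1, r0 → r1=0xf5
body[5] mov  r0, #0x93 → r0=0x93
body[6] xor  r1, r4, r2 → r1=0x83
body[7] mov  r2, r0 → r2=0x93
epilogue: pop r2=0xfe, sp=0xbc
epilogue: pop r0=0xf5, sp=0xbd
r0: callee-saved, written=True
r2: callee-saved, written=True
r3: caller-saved, written=True
r4: callee-saved, written=False

SURVIVE = r0,r2,r4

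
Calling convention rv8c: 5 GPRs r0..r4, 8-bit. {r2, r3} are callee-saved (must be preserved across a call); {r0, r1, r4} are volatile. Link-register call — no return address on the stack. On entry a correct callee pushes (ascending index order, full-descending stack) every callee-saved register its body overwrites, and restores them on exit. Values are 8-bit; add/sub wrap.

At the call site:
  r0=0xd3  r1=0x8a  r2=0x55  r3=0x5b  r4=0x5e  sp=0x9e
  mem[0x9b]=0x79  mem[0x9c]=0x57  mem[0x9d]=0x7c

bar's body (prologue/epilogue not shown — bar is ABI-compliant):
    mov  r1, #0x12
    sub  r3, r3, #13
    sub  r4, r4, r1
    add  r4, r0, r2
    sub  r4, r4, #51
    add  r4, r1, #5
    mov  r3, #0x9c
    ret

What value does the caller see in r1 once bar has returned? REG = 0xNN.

REG = 0x12

prologue: push r3 → mem[0x9d]=0x5b, sp=0x9d
body[0] mov  r1, #0x12 → r1=0x12
body[1] sub  r3, r3, #13 → r3=0x4e
body[2] sub  r4, r4, r1 → r4=0x4c
body[3] add  r4, r0, r2 → r4=0x28
body[4] sub  r4, r4, #51 → r4=0xf5
body[5] add  r4, r1, #5 → r4=0x17
body[6] mov  r3, #0x9c → r3=0x9c
epilogue: pop r3=0x5b, sp=0x9e
r1 is caller-saved → body value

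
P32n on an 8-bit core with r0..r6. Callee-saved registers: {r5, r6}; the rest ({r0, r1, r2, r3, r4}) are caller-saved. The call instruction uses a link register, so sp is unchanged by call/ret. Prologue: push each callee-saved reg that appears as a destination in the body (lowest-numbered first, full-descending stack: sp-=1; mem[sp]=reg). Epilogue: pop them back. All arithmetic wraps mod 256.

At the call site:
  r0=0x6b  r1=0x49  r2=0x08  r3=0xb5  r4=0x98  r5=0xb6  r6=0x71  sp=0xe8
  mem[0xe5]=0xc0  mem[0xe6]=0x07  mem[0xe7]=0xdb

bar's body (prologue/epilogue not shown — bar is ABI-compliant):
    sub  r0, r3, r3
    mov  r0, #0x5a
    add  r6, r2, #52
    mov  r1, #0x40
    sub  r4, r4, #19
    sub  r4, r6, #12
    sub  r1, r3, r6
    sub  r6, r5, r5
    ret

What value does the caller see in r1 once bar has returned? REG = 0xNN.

prologue: push r6 → mem[0xe7]=0x71, sp=0xe7
body[0] sub  r0, r3, r3 → r0=0x00
body[1] mov  r0, #0x5a → r0=0x5a
body[2] add  r6, r2, #52 → r6=0x3c
body[3] mov  r1, #0x40 → r1=0x40
body[4] sub  r4, r4, #19 → r4=0x85
body[5] sub  r4, r6, #12 → r4=0x30
body[6] sub  r1, r3, r6 → r1=0x79
body[7] sub  r6, r5, r5 → r6=0x00
epilogue: pop r6=0x71, sp=0xe8
r1 is caller-saved → body value

REG = 0x79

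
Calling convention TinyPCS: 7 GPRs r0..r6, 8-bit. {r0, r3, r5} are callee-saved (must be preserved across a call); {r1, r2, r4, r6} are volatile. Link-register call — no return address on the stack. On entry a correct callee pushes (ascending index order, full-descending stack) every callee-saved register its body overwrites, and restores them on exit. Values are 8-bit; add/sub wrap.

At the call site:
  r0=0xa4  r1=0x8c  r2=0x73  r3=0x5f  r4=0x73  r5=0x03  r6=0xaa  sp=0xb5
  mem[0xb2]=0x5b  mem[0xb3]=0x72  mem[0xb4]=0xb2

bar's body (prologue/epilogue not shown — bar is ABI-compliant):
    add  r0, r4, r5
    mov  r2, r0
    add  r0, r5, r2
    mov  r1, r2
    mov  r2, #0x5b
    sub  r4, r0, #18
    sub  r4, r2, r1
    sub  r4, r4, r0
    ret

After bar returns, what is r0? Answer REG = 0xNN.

REG = 0xa4

prologue: push r0 → mem[0xb4]=0xa4, sp=0xb4
body[0] add  r0, r4, r5 → r0=0x76
body[1] mov  r2, r0 → r2=0x76
body[2] add  r0, r5, r2 → r0=0x79
body[3] mov  r1, r2 → r1=0x76
body[4] mov  r2, #0x5b → r2=0x5b
body[5] sub  r4, r0, #18 → r4=0x67
body[6] sub  r4, r2, r1 → r4=0xe5
body[7] sub  r4, r4, r0 → r4=0x6c
epilogue: pop r0=0xa4, sp=0xb5
r0 is callee-saved → restored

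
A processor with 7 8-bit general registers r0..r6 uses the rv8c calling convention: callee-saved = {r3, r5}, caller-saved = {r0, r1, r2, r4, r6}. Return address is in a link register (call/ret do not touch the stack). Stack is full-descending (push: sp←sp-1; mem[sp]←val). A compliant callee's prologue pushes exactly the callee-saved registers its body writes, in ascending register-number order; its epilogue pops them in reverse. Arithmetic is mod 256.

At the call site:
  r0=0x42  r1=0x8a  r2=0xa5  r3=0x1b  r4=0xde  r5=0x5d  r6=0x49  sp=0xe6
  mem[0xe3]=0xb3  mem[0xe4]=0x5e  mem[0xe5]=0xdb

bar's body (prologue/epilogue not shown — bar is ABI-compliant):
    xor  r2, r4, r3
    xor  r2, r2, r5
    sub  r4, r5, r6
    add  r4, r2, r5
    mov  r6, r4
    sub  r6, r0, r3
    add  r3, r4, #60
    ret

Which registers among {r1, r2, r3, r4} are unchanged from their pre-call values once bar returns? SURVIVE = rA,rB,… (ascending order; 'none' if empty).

SURVIVE = r1,r3

prologue: push r3 → mem[0xe5]=0x1b, sp=0xe5
body[0] xor  r2, r4, r3 → r2=0xc5
body[1] xor  r2, r2, r5 → r2=0x98
body[2] sub  r4, r5, r6 → r4=0x14
body[3] add  r4, r2, r5 → r4=0xf5
body[4] mov  r6, r4 → r6=0xf5
body[5] sub  r6, r0, r3 → r6=0x27
body[6] add  r3, r4, #60 → r3=0x31
epilogue: pop r3=0x1b, sp=0xe6
r1: caller-saved, written=False
r2: caller-saved, written=True
r3: callee-saved, written=True
r4: caller-saved, written=True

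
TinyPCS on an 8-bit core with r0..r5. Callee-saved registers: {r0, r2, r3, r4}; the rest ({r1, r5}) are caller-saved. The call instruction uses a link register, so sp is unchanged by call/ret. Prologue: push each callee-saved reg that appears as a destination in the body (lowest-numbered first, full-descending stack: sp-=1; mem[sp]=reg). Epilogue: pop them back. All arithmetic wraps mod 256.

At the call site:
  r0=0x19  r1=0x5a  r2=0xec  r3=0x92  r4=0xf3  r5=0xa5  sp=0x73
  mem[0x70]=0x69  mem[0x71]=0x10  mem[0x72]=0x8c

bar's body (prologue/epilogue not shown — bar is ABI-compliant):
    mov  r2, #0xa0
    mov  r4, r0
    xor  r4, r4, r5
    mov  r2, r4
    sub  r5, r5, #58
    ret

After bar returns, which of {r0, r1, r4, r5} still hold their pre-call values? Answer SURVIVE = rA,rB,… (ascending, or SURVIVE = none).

prologue: push r2 -> mem[0x72]=0xec, sp=0x72
prologue: push r4 -> mem[0x71]=0xf3, sp=0x71
body[0] mov  r2, #0xa0 -> r2=0xa0
body[1] mov  r4, r0 -> r4=0x19
body[2] xor  r4, r4, r5 -> r4=0xbc
body[3] mov  r2, r4 -> r2=0xbc
body[4] sub  r5, r5, #58 -> r5=0x6b
epilogue: pop r4=0xf3, sp=0x72
epilogue: pop r2=0xec, sp=0x73
r0: callee-saved, written=False
r1: caller-saved, written=False
r4: callee-saved, written=True
r5: caller-saved, written=True

SURVIVE = r0,r1,r4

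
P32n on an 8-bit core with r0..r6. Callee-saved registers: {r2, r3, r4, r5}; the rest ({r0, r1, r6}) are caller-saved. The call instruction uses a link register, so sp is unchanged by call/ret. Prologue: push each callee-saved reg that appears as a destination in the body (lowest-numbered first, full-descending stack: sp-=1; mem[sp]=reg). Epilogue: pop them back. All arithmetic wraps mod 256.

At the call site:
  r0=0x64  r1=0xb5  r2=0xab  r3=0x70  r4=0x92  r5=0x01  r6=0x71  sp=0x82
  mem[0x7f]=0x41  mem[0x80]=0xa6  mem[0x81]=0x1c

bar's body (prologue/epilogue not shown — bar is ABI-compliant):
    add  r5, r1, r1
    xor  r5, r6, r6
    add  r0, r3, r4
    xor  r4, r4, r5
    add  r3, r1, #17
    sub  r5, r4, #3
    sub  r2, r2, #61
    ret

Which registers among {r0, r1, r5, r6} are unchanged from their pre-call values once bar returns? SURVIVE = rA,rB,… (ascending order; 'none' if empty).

prologue: push r2 → mem[0x81]=0xab, sp=0x81
prologue: push r3 → mem[0x80]=0x70, sp=0x80
prologue: push r4 → mem[0x7f]=0x92, sp=0x7f
prologue: push r5 → mem[0x7e]=0x01, sp=0x7e
body[0] add  r5, r1, r1 → r5=0x6a
body[1] xor  r5, r6, r6 → r5=0x00
body[2] add  r0, r3, r4 → r0=0x02
body[3] xor  r4, r4, r5 → r4=0x92
body[4] add  r3, r1, #17 → r3=0xc6
body[5] sub  r5, r4, #3 → r5=0x8f
body[6] sub  r2, r2, #61 → r2=0x6e
epilogue: pop r5=0x01, sp=0x7f
epilogue: pop r4=0x92, sp=0x80
epilogue: pop r3=0x70, sp=0x81
epilogue: pop r2=0xab, sp=0x82
r0: caller-saved, written=True
r1: caller-saved, written=False
r5: callee-saved, written=True
r6: caller-saved, written=False

SURVIVE = r1,r5,r6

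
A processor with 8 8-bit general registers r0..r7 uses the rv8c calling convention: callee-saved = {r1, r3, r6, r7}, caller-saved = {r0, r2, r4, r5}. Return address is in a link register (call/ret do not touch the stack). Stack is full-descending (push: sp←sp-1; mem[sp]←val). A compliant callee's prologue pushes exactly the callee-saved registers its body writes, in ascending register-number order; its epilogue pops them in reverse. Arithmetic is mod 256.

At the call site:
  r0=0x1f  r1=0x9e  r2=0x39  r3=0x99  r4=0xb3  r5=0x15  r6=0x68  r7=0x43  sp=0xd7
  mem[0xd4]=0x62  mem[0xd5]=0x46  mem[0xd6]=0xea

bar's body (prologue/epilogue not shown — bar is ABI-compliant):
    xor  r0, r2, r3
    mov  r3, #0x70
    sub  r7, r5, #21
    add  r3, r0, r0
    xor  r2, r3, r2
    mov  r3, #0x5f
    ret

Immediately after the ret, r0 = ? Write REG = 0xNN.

REG = 0xa0

prologue: push r3 -> mem[0xd6]=0x99, sp=0xd6
prologue: push r7 -> mem[0xd5]=0x43, sp=0xd5
body[0] xor  r0, r2, r3 -> r0=0xa0
body[1] mov  r3, #0x70 -> r3=0x70
body[2] sub  r7, r5, #21 -> r7=0x00
body[3] add  r3, r0, r0 -> r3=0x40
body[4] xor  r2, r3, r2 -> r2=0x79
body[5] mov  r3, #0x5f -> r3=0x5f
epilogue: pop r7=0x43, sp=0xd6
epilogue: pop r3=0x99, sp=0xd7
r0 is caller-saved -> body value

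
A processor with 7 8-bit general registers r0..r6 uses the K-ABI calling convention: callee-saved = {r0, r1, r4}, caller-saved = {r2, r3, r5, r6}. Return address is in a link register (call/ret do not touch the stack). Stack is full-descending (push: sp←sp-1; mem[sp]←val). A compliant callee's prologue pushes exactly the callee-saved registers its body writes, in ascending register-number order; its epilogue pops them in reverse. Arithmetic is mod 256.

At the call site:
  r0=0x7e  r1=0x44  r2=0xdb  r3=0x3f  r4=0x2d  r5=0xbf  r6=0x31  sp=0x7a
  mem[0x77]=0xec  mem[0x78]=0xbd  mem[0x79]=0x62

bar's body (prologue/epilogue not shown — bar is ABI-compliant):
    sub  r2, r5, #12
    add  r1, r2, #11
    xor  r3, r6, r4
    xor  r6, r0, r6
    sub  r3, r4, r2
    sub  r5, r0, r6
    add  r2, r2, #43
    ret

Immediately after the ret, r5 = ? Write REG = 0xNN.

prologue: push r1 -> mem[0x79]=0x44, sp=0x79
body[0] sub  r2, r5, #12 -> r2=0xb3
body[1] add  r1, r2, #11 -> r1=0xbe
body[2] xor  r3, r6, r4 -> r3=0x1c
body[3] xor  r6, r0, r6 -> r6=0x4f
body[4] sub  r3, r4, r2 -> r3=0x7a
body[5] sub  r5, r0, r6 -> r5=0x2f
body[6] add  r2, r2, #43 -> r2=0xde
epilogue: pop r1=0x44, sp=0x7a
r5 is caller-saved -> body value

REG = 0x2f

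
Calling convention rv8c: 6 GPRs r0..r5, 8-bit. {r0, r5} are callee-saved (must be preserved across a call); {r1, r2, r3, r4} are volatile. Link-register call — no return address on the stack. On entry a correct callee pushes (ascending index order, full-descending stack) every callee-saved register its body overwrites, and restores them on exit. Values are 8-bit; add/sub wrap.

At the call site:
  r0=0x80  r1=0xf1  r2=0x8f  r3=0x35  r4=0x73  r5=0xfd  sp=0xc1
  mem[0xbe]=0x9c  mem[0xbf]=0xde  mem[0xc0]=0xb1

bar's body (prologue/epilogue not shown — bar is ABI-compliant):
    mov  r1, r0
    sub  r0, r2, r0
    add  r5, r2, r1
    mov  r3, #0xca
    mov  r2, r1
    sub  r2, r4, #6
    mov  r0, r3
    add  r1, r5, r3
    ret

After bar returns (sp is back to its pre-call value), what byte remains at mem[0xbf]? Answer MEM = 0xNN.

prologue: push r0 → mem[0xc0]=0x80, sp=0xc0
prologue: push r5 → mem[0xbf]=0xfd, sp=0xbf
body[0] mov  r1, r0 → r1=0x80
body[1] sub  r0, r2, r0 → r0=0x0f
body[2] add  r5, r2, r1 → r5=0x0f
body[3] mov  r3, #0xca → r3=0xca
body[4] mov  r2, r1 → r2=0x80
body[5] sub  r2, r4, #6 → r2=0x6d
body[6] mov  r0, r3 → r0=0xca
body[7] add  r1, r5, r3 → r1=0xd9
epilogue: pop r5=0xfd, sp=0xc0
epilogue: pop r0=0x80, sp=0xc1
prologue pushed ['r0', 'r5'] at ['0xc0', '0xbf']

MEM = 0xfd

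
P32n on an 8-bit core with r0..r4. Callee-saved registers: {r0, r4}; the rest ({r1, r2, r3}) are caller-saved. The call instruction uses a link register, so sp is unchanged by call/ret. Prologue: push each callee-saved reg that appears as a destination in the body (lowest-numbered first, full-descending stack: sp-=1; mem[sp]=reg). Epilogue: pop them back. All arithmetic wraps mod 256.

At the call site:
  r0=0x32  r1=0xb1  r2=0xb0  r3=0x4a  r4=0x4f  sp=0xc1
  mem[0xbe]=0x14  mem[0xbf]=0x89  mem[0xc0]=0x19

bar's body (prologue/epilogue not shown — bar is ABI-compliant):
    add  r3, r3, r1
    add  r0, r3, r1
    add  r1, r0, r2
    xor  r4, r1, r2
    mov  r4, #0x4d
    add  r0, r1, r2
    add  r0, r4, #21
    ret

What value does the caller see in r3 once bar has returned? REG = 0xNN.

prologue: push r0 -> mem[0xc0]=0x32, sp=0xc0
prologue: push r4 -> mem[0xbf]=0x4f, sp=0xbf
body[0] add  r3, r3, r1 -> r3=0xfb
body[1] add  r0, r3, r1 -> r0=0xac
body[2] add  r1, r0, r2 -> r1=0x5c
body[3] xor  r4, r1, r2 -> r4=0xec
body[4] mov  r4, #0x4d -> r4=0x4d
body[5] add  r0, r1, r2 -> r0=0x0c
body[6] add  r0, r4, #21 -> r0=0x62
epilogue: pop r4=0x4f, sp=0xc0
epilogue: pop r0=0x32, sp=0xc1
r3 is caller-saved -> body value

REG = 0xfb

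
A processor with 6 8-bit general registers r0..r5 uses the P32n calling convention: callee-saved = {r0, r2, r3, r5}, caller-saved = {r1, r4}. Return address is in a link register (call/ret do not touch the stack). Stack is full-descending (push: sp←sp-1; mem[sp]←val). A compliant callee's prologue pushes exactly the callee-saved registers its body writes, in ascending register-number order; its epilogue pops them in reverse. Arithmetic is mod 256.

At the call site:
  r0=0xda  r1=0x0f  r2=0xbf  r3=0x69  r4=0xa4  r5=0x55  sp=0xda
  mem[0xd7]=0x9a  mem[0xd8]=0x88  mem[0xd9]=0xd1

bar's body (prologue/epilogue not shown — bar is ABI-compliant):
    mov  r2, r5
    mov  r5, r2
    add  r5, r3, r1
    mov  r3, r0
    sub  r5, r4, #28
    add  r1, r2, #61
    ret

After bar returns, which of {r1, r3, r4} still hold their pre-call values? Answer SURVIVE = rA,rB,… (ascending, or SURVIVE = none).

prologue: push r2 -> mem[0xd9]=0xbf, sp=0xd9
prologue: push r3 -> mem[0xd8]=0x69, sp=0xd8
prologue: push r5 -> mem[0xd7]=0x55, sp=0xd7
body[0] mov  r2, r5 -> r2=0x55
body[1] mov  r5, r2 -> r5=0x55
body[2] add  r5, r3, r1 -> r5=0x78
body[3] mov  r3, r0 -> r3=0xda
body[4] sub  r5, r4, #28 -> r5=0x88
body[5] add  r1, r2, #61 -> r1=0x92
epilogue: pop r5=0x55, sp=0xd8
epilogue: pop r3=0x69, sp=0xd9
epilogue: pop r2=0xbf, sp=0xda
r1: caller-saved, written=True
r3: callee-saved, written=True
r4: caller-saved, written=False

SURVIVE = r3,r4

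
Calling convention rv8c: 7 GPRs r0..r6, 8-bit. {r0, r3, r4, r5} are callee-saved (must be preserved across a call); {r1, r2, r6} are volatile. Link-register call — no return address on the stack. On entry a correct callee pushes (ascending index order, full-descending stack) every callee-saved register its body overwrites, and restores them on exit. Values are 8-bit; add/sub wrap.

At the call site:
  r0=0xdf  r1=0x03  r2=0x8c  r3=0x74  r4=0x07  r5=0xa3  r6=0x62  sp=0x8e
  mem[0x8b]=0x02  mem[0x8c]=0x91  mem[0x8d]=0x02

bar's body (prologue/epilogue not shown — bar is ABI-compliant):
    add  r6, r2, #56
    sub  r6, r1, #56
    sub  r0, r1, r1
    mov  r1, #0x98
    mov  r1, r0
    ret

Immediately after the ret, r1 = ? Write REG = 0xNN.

prologue: push r0 → mem[0x8d]=0xdf, sp=0x8d
body[0] add  r6, r2, #56 → r6=0xc4
body[1] sub  r6, r1, #56 → r6=0xcb
body[2] sub  r0, r1, r1 → r0=0x00
body[3] mov  r1, #0x98 → r1=0x98
body[4] mov  r1, r0 → r1=0x00
epilogue: pop r0=0xdf, sp=0x8e
r1 is caller-saved → body value

REG = 0x00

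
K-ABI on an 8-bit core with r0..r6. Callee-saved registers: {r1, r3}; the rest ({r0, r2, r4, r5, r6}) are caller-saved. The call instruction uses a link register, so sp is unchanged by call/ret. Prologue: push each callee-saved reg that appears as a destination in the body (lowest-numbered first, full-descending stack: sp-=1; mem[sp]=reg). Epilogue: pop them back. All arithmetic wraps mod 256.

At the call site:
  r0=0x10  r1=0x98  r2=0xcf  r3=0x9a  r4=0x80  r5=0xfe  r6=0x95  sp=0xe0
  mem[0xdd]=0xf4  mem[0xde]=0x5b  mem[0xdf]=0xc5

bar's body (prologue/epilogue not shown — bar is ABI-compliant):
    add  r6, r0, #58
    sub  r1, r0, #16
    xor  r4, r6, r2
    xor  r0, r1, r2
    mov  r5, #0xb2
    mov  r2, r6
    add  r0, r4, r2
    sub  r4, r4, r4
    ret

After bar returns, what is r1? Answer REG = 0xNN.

REG = 0x98

prologue: push r1 -> mem[0xdf]=0x98, sp=0xdf
body[0] add  r6, r0, #58 -> r6=0x4a
body[1] sub  r1, r0, #16 -> r1=0x00
body[2] xor  r4, r6, r2 -> r4=0x85
body[3] xor  r0, r1, r2 -> r0=0xcf
body[4] mov  r5, #0xb2 -> r5=0xb2
body[5] mov  r2, r6 -> r2=0x4a
body[6] add  r0, r4, r2 -> r0=0xcf
body[7] sub  r4, r4, r4 -> r4=0x00
epilogue: pop r1=0x98, sp=0xe0
r1 is callee-saved -> restored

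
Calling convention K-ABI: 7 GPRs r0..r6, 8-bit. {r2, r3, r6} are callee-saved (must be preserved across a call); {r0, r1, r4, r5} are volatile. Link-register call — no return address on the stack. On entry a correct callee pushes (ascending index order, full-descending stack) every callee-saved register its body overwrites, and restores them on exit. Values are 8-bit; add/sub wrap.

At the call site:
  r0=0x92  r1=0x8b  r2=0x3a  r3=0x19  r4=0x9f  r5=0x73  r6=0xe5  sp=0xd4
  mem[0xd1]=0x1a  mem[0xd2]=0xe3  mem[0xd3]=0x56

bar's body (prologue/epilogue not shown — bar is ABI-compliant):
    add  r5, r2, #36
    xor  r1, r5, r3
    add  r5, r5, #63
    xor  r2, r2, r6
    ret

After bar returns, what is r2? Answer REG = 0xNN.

REG = 0x3a

prologue: push r2 → mem[0xd3]=0x3a, sp=0xd3
body[0] add  r5, r2, #36 → r5=0x5e
body[1] xor  r1, r5, r3 → r1=0x47
body[2] add  r5, r5, #63 → r5=0x9d
body[3] xor  r2, r2, r6 → r2=0xdf
epilogue: pop r2=0x3a, sp=0xd4
r2 is callee-saved → restored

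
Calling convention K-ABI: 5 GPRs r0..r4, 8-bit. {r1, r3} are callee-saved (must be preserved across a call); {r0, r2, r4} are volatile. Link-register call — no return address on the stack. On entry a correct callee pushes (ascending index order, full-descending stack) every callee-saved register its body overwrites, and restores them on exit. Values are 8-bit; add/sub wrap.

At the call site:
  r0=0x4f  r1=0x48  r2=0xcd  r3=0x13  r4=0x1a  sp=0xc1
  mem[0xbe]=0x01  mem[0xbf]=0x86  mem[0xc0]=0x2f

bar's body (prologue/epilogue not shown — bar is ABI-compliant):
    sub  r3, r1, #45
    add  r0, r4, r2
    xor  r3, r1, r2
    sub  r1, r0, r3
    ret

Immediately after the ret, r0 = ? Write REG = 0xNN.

REG = 0xe7

prologue: push r1 → mem[0xc0]=0x48, sp=0xc0
prologue: push r3 → mem[0xbf]=0x13, sp=0xbf
body[0] sub  r3, r1, #45 → r3=0x1b
body[1] add  r0, r4, r2 → r0=0xe7
body[2] xor  r3, r1, r2 → r3=0x85
body[3] sub  r1, r0, r3 → r1=0x62
epilogue: pop r3=0x13, sp=0xc0
epilogue: pop r1=0x48, sp=0xc1
r0 is caller-saved → body value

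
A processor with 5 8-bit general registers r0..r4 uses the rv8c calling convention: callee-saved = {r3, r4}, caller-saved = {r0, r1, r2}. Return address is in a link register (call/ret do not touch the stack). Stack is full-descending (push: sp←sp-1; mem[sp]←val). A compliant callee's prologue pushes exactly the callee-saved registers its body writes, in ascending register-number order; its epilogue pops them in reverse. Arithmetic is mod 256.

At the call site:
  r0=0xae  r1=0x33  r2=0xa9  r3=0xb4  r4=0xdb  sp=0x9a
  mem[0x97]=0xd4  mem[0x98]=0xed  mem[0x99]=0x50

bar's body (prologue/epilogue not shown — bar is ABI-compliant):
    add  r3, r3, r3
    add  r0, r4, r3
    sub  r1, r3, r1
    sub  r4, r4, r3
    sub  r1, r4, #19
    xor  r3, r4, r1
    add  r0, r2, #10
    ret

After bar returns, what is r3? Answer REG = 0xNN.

REG = 0xb4

prologue: push r3 -> mem[0x99]=0xb4, sp=0x99
prologue: push r4 -> mem[0x98]=0xdb, sp=0x98
body[0] add  r3, r3, r3 -> r3=0x68
body[1] add  r0, r4, r3 -> r0=0x43
body[2] sub  r1, r3, r1 -> r1=0x35
body[3] sub  r4, r4, r3 -> r4=0x73
body[4] sub  r1, r4, #19 -> r1=0x60
body[5] xor  r3, r4, r1 -> r3=0x13
body[6] add  r0, r2, #10 -> r0=0xb3
epilogue: pop r4=0xdb, sp=0x99
epilogue: pop r3=0xb4, sp=0x9a
r3 is callee-saved -> restored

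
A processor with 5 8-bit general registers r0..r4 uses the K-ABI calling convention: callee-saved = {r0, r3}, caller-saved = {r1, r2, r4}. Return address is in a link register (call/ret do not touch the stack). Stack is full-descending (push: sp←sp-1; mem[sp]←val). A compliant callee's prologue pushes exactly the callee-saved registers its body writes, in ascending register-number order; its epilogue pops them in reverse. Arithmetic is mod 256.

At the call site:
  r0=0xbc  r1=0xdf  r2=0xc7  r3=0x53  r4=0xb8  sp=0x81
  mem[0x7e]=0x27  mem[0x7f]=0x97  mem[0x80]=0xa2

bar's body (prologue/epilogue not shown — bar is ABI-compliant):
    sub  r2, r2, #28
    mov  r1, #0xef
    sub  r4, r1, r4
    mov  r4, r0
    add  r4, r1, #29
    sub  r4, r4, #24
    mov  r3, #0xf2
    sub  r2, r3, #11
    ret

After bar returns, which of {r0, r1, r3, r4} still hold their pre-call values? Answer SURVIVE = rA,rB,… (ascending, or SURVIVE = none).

SURVIVE = r0,r3

prologue: push r3 → mem[0x80]=0x53, sp=0x80
body[0] sub  r2, r2, #28 → r2=0xab
body[1] mov  r1, #0xef → r1=0xef
body[2] sub  r4, r1, r4 → r4=0x37
body[3] mov  r4, r0 → r4=0xbc
body[4] add  r4, r1, #29 → r4=0x0c
body[5] sub  r4, r4, #24 → r4=0xf4
body[6] mov  r3, #0xf2 → r3=0xf2
body[7] sub  r2, r3, #11 → r2=0xe7
epilogue: pop r3=0x53, sp=0x81
r0: callee-saved, written=False
r1: caller-saved, written=True
r3: callee-saved, written=True
r4: caller-saved, written=True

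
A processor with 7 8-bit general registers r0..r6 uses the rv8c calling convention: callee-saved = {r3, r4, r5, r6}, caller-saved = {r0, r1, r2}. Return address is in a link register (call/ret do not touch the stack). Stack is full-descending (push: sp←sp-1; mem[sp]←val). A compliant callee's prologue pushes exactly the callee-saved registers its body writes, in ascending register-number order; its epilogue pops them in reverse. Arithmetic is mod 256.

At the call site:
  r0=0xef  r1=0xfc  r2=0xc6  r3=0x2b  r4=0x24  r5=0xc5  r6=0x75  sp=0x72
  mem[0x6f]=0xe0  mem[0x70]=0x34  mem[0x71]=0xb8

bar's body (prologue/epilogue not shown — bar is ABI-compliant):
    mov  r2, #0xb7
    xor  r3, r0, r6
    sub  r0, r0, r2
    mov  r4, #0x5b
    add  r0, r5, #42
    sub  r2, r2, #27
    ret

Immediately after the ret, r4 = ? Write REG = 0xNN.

prologue: push r3 → mem[0x71]=0x2b, sp=0x71
prologue: push r4 → mem[0x70]=0x24, sp=0x70
body[0] mov  r2, #0xb7 → r2=0xb7
body[1] xor  r3, r0, r6 → r3=0x9a
body[2] sub  r0, r0, r2 → r0=0x38
body[3] mov  r4, #0x5b → r4=0x5b
body[4] add  r0, r5, #42 → r0=0xef
body[5] sub  r2, r2, #27 → r2=0x9c
epilogue: pop r4=0x24, sp=0x71
epilogue: pop r3=0x2b, sp=0x72
r4 is callee-saved → restored

REG = 0x24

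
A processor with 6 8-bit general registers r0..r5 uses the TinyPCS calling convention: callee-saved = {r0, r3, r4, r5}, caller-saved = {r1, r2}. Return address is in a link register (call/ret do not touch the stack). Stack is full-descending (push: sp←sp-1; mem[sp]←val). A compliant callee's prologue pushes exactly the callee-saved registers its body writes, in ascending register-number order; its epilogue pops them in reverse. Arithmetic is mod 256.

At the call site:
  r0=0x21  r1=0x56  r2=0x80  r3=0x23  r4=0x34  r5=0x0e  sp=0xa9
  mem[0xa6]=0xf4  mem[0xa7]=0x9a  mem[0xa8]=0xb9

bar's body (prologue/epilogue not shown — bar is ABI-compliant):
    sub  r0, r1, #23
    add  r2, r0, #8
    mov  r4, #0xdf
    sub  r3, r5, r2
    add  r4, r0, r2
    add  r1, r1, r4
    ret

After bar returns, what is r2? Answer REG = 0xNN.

prologue: push r0 → mem[0xa8]=0x21, sp=0xa8
prologue: push r3 → mem[0xa7]=0x23, sp=0xa7
prologue: push r4 → mem[0xa6]=0x34, sp=0xa6
body[0] sub  r0, r1, #23 → r0=0x3f
body[1] add  r2, r0, #8 → r2=0x47
body[2] mov  r4, #0xdf → r4=0xdf
body[3] sub  r3, r5, r2 → r3=0xc7
body[4] add  r4, r0, r2 → r4=0x86
body[5] add  r1, r1, r4 → r1=0xdc
epilogue: pop r4=0x34, sp=0xa7
epilogue: pop r3=0x23, sp=0xa8
epilogue: pop r0=0x21, sp=0xa9
r2 is caller-saved → body value

REG = 0x47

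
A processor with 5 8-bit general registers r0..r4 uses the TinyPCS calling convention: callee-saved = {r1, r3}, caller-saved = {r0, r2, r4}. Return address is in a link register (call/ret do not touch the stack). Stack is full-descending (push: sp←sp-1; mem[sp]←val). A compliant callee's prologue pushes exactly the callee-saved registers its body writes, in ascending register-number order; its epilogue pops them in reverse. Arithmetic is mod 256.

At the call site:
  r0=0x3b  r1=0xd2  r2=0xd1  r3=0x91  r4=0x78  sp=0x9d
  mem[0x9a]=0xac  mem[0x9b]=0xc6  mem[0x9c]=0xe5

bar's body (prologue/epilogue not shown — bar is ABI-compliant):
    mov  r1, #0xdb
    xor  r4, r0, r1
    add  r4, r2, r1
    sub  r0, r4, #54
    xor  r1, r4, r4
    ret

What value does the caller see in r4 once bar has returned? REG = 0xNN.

prologue: push r1 → mem[0x9c]=0xd2, sp=0x9c
body[0] mov  r1, #0xdb → r1=0xdb
body[1] xor  r4, r0, r1 → r4=0xe0
body[2] add  r4, r2, r1 → r4=0xac
body[3] sub  r0, r4, #54 → r0=0x76
body[4] xor  r1, r4, r4 → r1=0x00
epilogue: pop r1=0xd2, sp=0x9d
r4 is caller-saved → body value

REG = 0xac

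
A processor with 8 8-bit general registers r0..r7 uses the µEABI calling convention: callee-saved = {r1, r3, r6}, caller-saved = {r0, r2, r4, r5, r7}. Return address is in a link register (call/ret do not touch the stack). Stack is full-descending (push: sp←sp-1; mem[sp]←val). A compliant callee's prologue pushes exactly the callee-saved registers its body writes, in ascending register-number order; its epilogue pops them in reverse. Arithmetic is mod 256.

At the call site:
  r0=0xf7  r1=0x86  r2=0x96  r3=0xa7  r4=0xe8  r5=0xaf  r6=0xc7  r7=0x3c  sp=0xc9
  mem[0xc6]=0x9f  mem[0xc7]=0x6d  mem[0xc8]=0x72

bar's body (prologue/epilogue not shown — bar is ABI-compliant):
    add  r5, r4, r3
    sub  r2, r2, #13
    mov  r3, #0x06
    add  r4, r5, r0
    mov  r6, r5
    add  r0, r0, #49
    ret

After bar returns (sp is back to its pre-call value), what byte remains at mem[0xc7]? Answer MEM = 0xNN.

MEM = 0xc7

prologue: push r3 → mem[0xc8]=0xa7, sp=0xc8
prologue: push r6 → mem[0xc7]=0xc7, sp=0xc7
body[0] add  r5, r4, r3 → r5=0x8f
body[1] sub  r2, r2, #13 → r2=0x89
body[2] mov  r3, #0x06 → r3=0x06
body[3] add  r4, r5, r0 → r4=0x86
body[4] mov  r6, r5 → r6=0x8f
body[5] add  r0, r0, #49 → r0=0x28
epilogue: pop r6=0xc7, sp=0xc8
epilogue: pop r3=0xa7, sp=0xc9
prologue pushed ['r3', 'r6'] at ['0xc8', '0xc7']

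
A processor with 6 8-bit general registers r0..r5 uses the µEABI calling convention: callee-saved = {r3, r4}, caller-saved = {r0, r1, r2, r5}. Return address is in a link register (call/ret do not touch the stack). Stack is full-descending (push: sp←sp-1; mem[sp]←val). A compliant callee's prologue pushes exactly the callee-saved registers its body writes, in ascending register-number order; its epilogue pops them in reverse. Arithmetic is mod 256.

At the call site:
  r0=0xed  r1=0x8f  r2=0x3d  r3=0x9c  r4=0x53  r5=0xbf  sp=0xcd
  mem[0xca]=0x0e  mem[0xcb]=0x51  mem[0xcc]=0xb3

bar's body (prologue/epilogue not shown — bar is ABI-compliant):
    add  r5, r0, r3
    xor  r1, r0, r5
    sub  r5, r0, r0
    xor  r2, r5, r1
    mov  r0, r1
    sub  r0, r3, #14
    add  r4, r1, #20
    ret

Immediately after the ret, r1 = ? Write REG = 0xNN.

prologue: push r4 -> mem[0xcc]=0x53, sp=0xcc
body[0] add  r5, r0, r3 -> r5=0x89
body[1] xor  r1, r0, r5 -> r1=0x64
body[2] sub  r5, r0, r0 -> r5=0x00
body[3] xor  r2, r5, r1 -> r2=0x64
body[4] mov  r0, r1 -> r0=0x64
body[5] sub  r0, r3, #14 -> r0=0x8e
body[6] add  r4, r1, #20 -> r4=0x78
epilogue: pop r4=0x53, sp=0xcd
r1 is caller-saved -> body value

REG = 0x64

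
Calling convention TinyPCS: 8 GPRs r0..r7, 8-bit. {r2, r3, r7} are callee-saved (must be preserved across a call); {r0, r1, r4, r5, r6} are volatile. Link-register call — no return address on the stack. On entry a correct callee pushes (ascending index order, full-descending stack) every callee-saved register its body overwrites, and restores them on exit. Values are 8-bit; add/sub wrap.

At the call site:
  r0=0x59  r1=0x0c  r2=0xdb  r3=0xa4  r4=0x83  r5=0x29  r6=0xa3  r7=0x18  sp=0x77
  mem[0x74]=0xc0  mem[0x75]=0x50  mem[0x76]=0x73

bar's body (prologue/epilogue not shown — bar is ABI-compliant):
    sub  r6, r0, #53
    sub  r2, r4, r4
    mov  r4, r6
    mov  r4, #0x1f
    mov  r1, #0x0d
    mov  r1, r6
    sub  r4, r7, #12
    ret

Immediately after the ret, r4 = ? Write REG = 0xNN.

REG = 0x0c

prologue: push r2 → mem[0x76]=0xdb, sp=0x76
body[0] sub  r6, r0, #53 → r6=0x24
body[1] sub  r2, r4, r4 → r2=0x00
body[2] mov  r4, r6 → r4=0x24
body[3] mov  r4, #0x1f → r4=0x1f
body[4] mov  r1, #0x0d → r1=0x0d
body[5] mov  r1, r6 → r1=0x24
body[6] sub  r4, r7, #12 → r4=0x0c
epilogue: pop r2=0xdb, sp=0x77
r4 is caller-saved → body value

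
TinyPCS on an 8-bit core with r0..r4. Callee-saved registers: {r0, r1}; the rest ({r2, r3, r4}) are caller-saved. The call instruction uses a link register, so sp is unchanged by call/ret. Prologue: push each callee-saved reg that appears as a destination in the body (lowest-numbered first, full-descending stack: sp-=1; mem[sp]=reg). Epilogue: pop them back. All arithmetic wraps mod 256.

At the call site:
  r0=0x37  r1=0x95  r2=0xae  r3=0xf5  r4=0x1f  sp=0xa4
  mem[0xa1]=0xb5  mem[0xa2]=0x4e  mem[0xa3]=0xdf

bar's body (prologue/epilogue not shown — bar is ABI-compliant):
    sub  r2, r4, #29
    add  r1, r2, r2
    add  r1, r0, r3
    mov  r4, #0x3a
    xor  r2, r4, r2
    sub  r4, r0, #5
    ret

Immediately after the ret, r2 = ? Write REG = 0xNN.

prologue: push r1 -> mem[0xa3]=0x95, sp=0xa3
body[0] sub  r2, r4, #29 -> r2=0x02
body[1] add  r1, r2, r2 -> r1=0x04
body[2] add  r1, r0, r3 -> r1=0x2c
body[3] mov  r4, #0x3a -> r4=0x3a
body[4] xor  r2, r4, r2 -> r2=0x38
body[5] sub  r4, r0, #5 -> r4=0x32
epilogue: pop r1=0x95, sp=0xa4
r2 is caller-saved -> body value

REG = 0x38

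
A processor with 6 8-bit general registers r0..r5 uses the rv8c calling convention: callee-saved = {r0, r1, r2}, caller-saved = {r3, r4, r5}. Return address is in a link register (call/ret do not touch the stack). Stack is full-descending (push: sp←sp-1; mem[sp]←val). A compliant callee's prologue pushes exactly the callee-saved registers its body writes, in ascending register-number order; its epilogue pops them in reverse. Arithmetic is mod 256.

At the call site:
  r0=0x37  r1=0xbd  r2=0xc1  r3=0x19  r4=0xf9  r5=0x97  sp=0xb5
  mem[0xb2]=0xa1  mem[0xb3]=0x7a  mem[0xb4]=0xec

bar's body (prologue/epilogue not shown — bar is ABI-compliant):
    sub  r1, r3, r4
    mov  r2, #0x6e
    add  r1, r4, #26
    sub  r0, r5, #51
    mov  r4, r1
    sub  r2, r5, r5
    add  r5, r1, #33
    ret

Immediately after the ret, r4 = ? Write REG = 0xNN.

prologue: push r0 → mem[0xb4]=0x37, sp=0xb4
prologue: push r1 → mem[0xb3]=0xbd, sp=0xb3
prologue: push r2 → mem[0xb2]=0xc1, sp=0xb2
body[0] sub  r1, r3, r4 → r1=0x20
body[1] mov  r2, #0x6e → r2=0x6e
body[2] add  r1, r4, #26 → r1=0x13
body[3] sub  r0, r5, #51 → r0=0x64
body[4] mov  r4, r1 → r4=0x13
body[5] sub  r2, r5, r5 → r2=0x00
body[6] add  r5, r1, #33 → r5=0x34
epilogue: pop r2=0xc1, sp=0xb3
epilogue: pop r1=0xbd, sp=0xb4
epilogue: pop r0=0x37, sp=0xb5
r4 is caller-saved → body value

REG = 0x13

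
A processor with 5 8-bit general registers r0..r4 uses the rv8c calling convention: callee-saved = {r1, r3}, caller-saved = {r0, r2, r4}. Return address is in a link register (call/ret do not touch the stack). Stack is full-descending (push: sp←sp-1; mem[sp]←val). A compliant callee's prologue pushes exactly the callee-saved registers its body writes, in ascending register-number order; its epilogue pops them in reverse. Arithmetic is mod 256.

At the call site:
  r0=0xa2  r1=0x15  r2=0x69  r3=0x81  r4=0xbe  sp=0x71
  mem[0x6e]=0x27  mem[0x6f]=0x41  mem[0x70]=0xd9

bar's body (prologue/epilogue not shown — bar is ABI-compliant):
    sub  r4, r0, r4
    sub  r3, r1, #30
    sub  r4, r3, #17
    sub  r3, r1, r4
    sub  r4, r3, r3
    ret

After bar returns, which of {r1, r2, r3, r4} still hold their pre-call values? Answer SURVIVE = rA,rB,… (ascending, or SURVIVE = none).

prologue: push r3 → mem[0x70]=0x81, sp=0x70
body[0] sub  r4, r0, r4 → r4=0xe4
body[1] sub  r3, r1, #30 → r3=0xf7
body[2] sub  r4, r3, #17 → r4=0xe6
body[3] sub  r3, r1, r4 → r3=0x2f
body[4] sub  r4, r3, r3 → r4=0x00
epilogue: pop r3=0x81, sp=0x71
r1: callee-saved, written=False
r2: caller-saved, written=False
r3: callee-saved, written=True
r4: caller-saved, written=True

SURVIVE = r1,r2,r3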